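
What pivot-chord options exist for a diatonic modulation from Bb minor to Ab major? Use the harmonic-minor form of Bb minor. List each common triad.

Triads in Bb minor (harmonic minor): Bb minor (i), C diminished (ii°), Db augmented (III+), Eb minor (iv), F major (V), Gb major (VI), A diminished (vii°).
Triads in Ab major: Ab major (I), Bb minor (ii), C minor (iii), Db major (IV), Eb major (V), F minor (vi), G diminished (vii°).
Shared triads with their functions: Bb minor (i in Bb minor, ii in Ab major).

Bbm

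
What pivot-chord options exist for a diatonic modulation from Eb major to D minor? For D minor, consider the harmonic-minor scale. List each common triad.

Gm, Bb

Triads in Eb major: Eb major (I), F minor (ii), G minor (iii), Ab major (IV), Bb major (V), C minor (vi), D diminished (vii°).
Triads in D minor (harmonic minor): D minor (i), E diminished (ii°), F augmented (III+), G minor (iv), A major (V), Bb major (VI), C# diminished (vii°).
Shared triads with their functions: G minor (iii in Eb major, iv in D minor); Bb major (V in Eb major, VI in D minor).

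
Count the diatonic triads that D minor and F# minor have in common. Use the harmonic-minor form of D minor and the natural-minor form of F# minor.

1

Diatonic triads of D minor (harmonic minor): D minor (i), E diminished (ii°), F augmented (III+), G minor (iv), A major (V), Bb major (VI), C# diminished (vii°).
Diatonic triads of F# minor (natural minor): F# minor (i), G# diminished (ii°), A major (III), B minor (iv), C# minor (v), D major (VI), E major (VII).
Matching root and quality in both lists: A major.
That gives 1 common triad.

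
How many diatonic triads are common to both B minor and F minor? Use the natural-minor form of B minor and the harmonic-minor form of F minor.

Diatonic triads of B minor (natural minor): Bm (i), C♯dim (ii°), D (III), Em (iv), F♯m (v), G (VI), A (VII).
Diatonic triads of F minor (harmonic minor): Fm (i), Gdim (ii°), A♭aug (III+), B♭m (iv), C (V), D♭ (VI), Edim (vii°).
No triad has the same root and quality in both keys.

0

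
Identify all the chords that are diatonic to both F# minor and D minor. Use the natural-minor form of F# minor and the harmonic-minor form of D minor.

A

Triads in F# minor (natural minor): F# minor (i), G# diminished (ii°), A major (III), B minor (iv), C# minor (v), D major (VI), E major (VII).
Triads in D minor (harmonic minor): D minor (i), E diminished (ii°), F augmented (III+), G minor (iv), A major (V), Bb major (VI), C# diminished (vii°).
Shared triads with their functions: A major (III in F# minor, V in D minor).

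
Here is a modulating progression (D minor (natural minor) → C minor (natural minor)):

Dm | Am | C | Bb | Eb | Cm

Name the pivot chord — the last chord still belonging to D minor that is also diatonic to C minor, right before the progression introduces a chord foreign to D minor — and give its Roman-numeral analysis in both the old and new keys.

Bb — VI in D minor, VII in C minor

Chords diatonic to D minor: Dm, Edim, F, Gm, Am, Bb, C.
Reading the progression, the first chord not in that set is Eb, so the modulation leaves D minor there.
The chord immediately before Eb is Bb, which is diatonic to both keys: VI in D minor and VII in C minor.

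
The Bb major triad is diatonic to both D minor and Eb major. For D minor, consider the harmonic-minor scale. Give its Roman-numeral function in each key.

The scale of D minor (harmonic minor) is D E F G A Bb C#; Bb is degree 6, and the triad built there (Bb-D-F) is major, so it is VI.
The scale of Eb major is Eb F G Ab Bb C D; Bb is degree 5, and the triad built there (Bb-D-F) is major, so it is V.

VI in D minor; V in Eb major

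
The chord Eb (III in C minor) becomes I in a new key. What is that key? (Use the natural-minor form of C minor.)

The numeral I denotes a major triad on scale degree 1. With Eb on degree 1, the tonic of the new key is Eb.
Degree 1 carries a major triad in major keys, so the destination is Eb major.
Check: the diatonic triads of Eb major are Eb (I), Fm (ii), Gm (iii), Ab (IV), Bb (V), Cm (vi), Ddim (vii°) — Eb is indeed I.

Eb major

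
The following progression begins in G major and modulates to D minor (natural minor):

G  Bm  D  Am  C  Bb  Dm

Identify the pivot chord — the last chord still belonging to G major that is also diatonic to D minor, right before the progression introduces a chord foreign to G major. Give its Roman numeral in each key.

C — IV in G major, VII in D minor

Chords diatonic to G major: G, Am, Bm, C, D, Em, F#dim.
Reading the progression, the first chord not in that set is Bb, so the modulation leaves G major there.
The chord immediately before Bb is C, which is diatonic to both keys: IV in G major and VII in D minor.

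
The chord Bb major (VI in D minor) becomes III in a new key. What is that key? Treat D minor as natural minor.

The numeral III denotes a major triad on scale degree 3. With Bb on degree 3, the tonic of the new key is G.
Degree 3 carries a major triad in natural-minor keys, so the destination is G minor.
Check: the diatonic triads of G minor (natural minor) are Gm (i), Adim (ii°), Bb (III), Cm (iv), Dm (v), Eb (VI), F (VII) — Bb major is indeed III.

G minor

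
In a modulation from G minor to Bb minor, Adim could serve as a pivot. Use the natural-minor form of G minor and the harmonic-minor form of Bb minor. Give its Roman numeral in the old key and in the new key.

ii° in G minor; vii° in Bb minor

The scale of G minor (natural minor) is G A Bb C D Eb F; A is degree 2, and the triad built there (A-C-Eb) is diminished, so it is ii°.
The scale of Bb minor (harmonic minor) is Bb C Db Eb F Gb A; A is degree 7, and the triad built there (A-C-Eb) is diminished, so it is vii°.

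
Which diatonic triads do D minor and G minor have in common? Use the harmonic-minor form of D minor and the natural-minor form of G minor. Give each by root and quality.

Triads in D minor (harmonic minor): D minor (i), E diminished (ii°), F augmented (III+), G minor (iv), A major (V), Bb major (VI), C# diminished (vii°).
Triads in G minor (natural minor): G minor (i), A diminished (ii°), Bb major (III), C minor (iv), D minor (v), Eb major (VI), F major (VII).
Shared triads with their functions: D minor (i in D minor, v in G minor); G minor (iv in D minor, i in G minor); Bb major (VI in D minor, III in G minor).

Dm, Gm, Bb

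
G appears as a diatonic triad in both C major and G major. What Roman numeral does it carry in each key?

V in C major; I in G major

The scale of C major is C D E F G A B; G is degree 5, and the triad built there (G-B-D) is major, so it is V.
The scale of G major is G A B C D E F#; G is degree 1, and the triad built there (G-B-D) is major, so it is I.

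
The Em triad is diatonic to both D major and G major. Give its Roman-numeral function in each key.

ii in D major; vi in G major

The scale of D major is D E F# G A B C#; E is degree 2, and the triad built there (E-G-B) is minor, so it is ii.
The scale of G major is G A B C D E F#; E is degree 6, and the triad built there (E-G-B) is minor, so it is vi.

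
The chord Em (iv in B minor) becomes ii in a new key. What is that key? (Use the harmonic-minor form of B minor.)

D major

The numeral ii denotes a minor triad on scale degree 2. With E on degree 2, the tonic of the new key is D.
Degree 2 carries a minor triad in major keys, so the destination is D major.
Check: the diatonic triads of D major are D (I), Em (ii), F#m (iii), G (IV), A (V), Bm (vi), C#dim (vii°) — Em is indeed ii.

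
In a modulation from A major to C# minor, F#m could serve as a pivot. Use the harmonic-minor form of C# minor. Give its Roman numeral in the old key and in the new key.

vi in A major; iv in C# minor

The scale of A major is A B C# D E F# G#; F# is degree 6, and the triad built there (F#-A-C#) is minor, so it is vi.
The scale of C# minor (harmonic minor) is C# D# E F# G# A B#; F# is degree 4, and the triad built there (F#-A-C#) is minor, so it is iv.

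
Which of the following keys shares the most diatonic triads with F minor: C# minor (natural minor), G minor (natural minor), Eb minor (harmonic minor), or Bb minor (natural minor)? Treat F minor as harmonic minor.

Triads of F minor (harmonic minor): F minor (i), G diminished (ii°), Ab augmented (III+), Bb minor (iv), C major (V), Db major (VI), E diminished (vii°).
C# minor (natural minor) shares 0: none.
G minor (natural minor) shares 0: none.
Eb minor (harmonic minor) shares 0: none.
Bb minor (natural minor) shares 3: Fm, Bbm, Db.
The most common triads (3) are shared with Bb minor.

Bb minor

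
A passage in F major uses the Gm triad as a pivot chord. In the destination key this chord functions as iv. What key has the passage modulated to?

The numeral iv denotes a minor triad on scale degree 4. With G on degree 4, the tonic of the new key is D.
Degree 4 carries a minor triad in minor keys, so the destination is D minor.
Check: the diatonic triads of D minor (natural minor) are Dm (i), Edim (ii°), F (III), Gm (iv), Am (v), Bb (VI), C (VII) — Gm is indeed iv.

D minor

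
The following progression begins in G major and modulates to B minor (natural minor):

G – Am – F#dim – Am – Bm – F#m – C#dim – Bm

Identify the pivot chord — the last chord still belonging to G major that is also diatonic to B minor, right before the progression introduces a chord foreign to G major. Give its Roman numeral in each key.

Bm — iii in G major, i in B minor

Chords diatonic to G major: G, Am, Bm, C, D, Em, F#dim.
Reading the progression, the first chord not in that set is F#m, so the modulation leaves G major there.
The chord immediately before F#m is Bm, which is diatonic to both keys: iii in G major and i in B minor.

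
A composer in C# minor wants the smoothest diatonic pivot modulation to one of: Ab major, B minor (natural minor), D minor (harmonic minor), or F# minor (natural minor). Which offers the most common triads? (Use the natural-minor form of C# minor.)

F# minor

Triads of C# minor (natural minor): C# minor (i), D# diminished (ii°), E major (III), F# minor (iv), G# minor (v), A major (VI), B major (VII).
Ab major shares 0: none.
B minor (natural minor) shares 2: F#m, A.
D minor (harmonic minor) shares 1: A.
F# minor (natural minor) shares 4: C#m, E, F#m, A.
The most common triads (4) are shared with F# minor.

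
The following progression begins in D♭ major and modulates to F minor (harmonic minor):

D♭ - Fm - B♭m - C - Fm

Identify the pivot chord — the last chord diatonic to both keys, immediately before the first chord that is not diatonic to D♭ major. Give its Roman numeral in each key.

Chords diatonic to D♭ major: D♭, E♭m, Fm, G♭, A♭, B♭m, Cdim.
Reading the progression, the first chord not in that set is C, so the modulation leaves D♭ major there.
The chord immediately before C is B♭m, which is diatonic to both keys: vi in D♭ major and iv in F minor.

B♭m — vi in D♭ major, iv in F minor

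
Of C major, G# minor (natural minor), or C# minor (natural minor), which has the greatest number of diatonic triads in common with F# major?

G# minor

Triads of F# major: F# (I), G#m (ii), A#m (iii), B (IV), C# (V), D#m (vi), E#dim (vii°).
C major shares 0: none.
G# minor (natural minor) shares 4: F#, G#m, B, D#m.
C# minor (natural minor) shares 2: G#m, B.
The most common triads (4) are shared with G# minor.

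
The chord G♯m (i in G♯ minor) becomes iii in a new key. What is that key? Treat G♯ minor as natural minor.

E major

The numeral iii denotes a minor triad on scale degree 3. With G♯ on degree 3, the tonic of the new key is E.
Degree 3 carries a minor triad in major keys, so the destination is E major.
Check: the diatonic triads of E major are E (I), F♯m (ii), G♯m (iii), A (IV), B (V), C♯m (vi), D♯dim (vii°) — G♯m is indeed iii.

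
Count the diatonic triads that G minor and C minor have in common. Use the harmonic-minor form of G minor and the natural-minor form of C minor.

Diatonic triads of G minor (harmonic minor): Gm (i), Adim (ii°), Bbaug (III+), Cm (iv), D (V), Eb (VI), F#dim (vii°).
Diatonic triads of C minor (natural minor): Cm (i), Ddim (ii°), Eb (III), Fm (iv), Gm (v), Ab (VI), Bb (VII).
Matching root and quality in both lists: Gm, Cm, Eb.
That gives 3 common triads.

3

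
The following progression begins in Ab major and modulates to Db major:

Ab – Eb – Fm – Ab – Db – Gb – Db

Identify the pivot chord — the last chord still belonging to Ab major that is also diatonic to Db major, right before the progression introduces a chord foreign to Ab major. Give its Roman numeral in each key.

Chords diatonic to Ab major: Ab, Bbm, Cm, Db, Eb, Fm, Gdim.
Reading the progression, the first chord not in that set is Gb, so the modulation leaves Ab major there.
The chord immediately before Gb is Db, which is diatonic to both keys: IV in Ab major and I in Db major.

Db — IV in Ab major, I in Db major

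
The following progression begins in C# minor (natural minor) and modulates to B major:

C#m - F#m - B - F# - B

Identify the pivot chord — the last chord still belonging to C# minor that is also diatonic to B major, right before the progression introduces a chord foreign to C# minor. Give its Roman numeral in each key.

B — VII in C# minor, I in B major

Chords diatonic to C# minor: C#m, D#dim, E, F#m, G#m, A, B.
Reading the progression, the first chord not in that set is F#, so the modulation leaves C# minor there.
The chord immediately before F# is B, which is diatonic to both keys: VII in C# minor and I in B major.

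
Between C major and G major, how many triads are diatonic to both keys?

Diatonic triads of C major: C (I), Dm (ii), Em (iii), F (IV), G (V), Am (vi), Bdim (vii°).
Diatonic triads of G major: G (I), Am (ii), Bm (iii), C (IV), D (V), Em (vi), F#dim (vii°).
Matching root and quality in both lists: C, Em, G, Am.
That gives 4 common triads.

4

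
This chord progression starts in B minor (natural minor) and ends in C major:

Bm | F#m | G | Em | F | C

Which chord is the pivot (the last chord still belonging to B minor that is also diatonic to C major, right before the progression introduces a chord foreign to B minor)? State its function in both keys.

Chords diatonic to B minor: Bm, C#dim, D, Em, F#m, G, A.
Reading the progression, the first chord not in that set is F, so the modulation leaves B minor there.
The chord immediately before F is Em, which is diatonic to both keys: iv in B minor and iii in C major.

Em — iv in B minor, iii in C major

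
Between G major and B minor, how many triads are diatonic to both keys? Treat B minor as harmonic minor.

3

Diatonic triads of G major: G major (I), A minor (ii), B minor (iii), C major (IV), D major (V), E minor (vi), F# diminished (vii°).
Diatonic triads of B minor (harmonic minor): B minor (i), C# diminished (ii°), D augmented (III+), E minor (iv), F# major (V), G major (VI), A# diminished (vii°).
Matching root and quality in both lists: G major, B minor, E minor.
That gives 3 common triads.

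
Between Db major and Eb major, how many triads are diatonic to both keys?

Diatonic triads of Db major: Db (I), Ebm (ii), Fm (iii), Gb (IV), Ab (V), Bbm (vi), Cdim (vii°).
Diatonic triads of Eb major: Eb (I), Fm (ii), Gm (iii), Ab (IV), Bb (V), Cm (vi), Ddim (vii°).
Matching root and quality in both lists: Fm, Ab.
That gives 2 common triads.

2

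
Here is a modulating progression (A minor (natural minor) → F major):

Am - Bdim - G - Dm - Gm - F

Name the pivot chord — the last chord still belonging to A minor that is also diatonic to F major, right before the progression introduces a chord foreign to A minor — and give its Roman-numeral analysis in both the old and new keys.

Chords diatonic to A minor: Am, Bdim, C, Dm, Em, F, G.
Reading the progression, the first chord not in that set is Gm, so the modulation leaves A minor there.
The chord immediately before Gm is Dm, which is diatonic to both keys: iv in A minor and vi in F major.

Dm — iv in A minor, vi in F major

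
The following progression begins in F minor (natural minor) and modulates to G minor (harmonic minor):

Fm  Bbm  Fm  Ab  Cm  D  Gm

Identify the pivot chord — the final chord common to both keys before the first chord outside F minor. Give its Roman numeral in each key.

Chords diatonic to F minor: Fm, Gdim, Ab, Bbm, Cm, Db, Eb.
Reading the progression, the first chord not in that set is D, so the modulation leaves F minor there.
The chord immediately before D is Cm, which is diatonic to both keys: v in F minor and iv in G minor.

Cm — v in F minor, iv in G minor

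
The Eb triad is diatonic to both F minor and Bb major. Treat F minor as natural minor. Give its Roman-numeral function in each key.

VII in F minor; IV in Bb major

The scale of F minor (natural minor) is F G Ab Bb C Db Eb; Eb is degree 7, and the triad built there (Eb-G-Bb) is major, so it is VII.
The scale of Bb major is Bb C D Eb F G A; Eb is degree 4, and the triad built there (Eb-G-Bb) is major, so it is IV.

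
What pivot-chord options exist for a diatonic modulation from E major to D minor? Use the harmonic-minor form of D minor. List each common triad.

Triads in E major: E (I), F#m (ii), G#m (iii), A (IV), B (V), C#m (vi), D#dim (vii°).
Triads in D minor (harmonic minor): Dm (i), Edim (ii°), Faug (III+), Gm (iv), A (V), Bb (VI), C#dim (vii°).
Shared triads with their functions: A (IV in E major, V in D minor).

A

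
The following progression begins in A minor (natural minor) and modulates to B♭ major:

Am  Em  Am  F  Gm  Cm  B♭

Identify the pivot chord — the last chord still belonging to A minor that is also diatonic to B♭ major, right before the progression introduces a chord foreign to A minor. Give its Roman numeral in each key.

F — VI in A minor, V in B♭ major

Chords diatonic to A minor: Am, Bdim, C, Dm, Em, F, G.
Reading the progression, the first chord not in that set is Gm, so the modulation leaves A minor there.
The chord immediately before Gm is F, which is diatonic to both keys: VI in A minor and V in B♭ major.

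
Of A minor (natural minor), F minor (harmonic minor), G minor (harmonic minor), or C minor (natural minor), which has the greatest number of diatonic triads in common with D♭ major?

F minor

Triads of D♭ major: D♭ (I), E♭m (ii), Fm (iii), G♭ (IV), A♭ (V), B♭m (vi), Cdim (vii°).
A minor (natural minor) shares 0: none.
F minor (harmonic minor) shares 3: D♭, Fm, B♭m.
G minor (harmonic minor) shares 0: none.
C minor (natural minor) shares 2: Fm, A♭.
The most common triads (3) are shared with F minor.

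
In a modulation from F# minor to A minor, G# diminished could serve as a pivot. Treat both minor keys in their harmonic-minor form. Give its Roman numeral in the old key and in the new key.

The scale of F# minor (harmonic minor) is F# G# A B C# D E#; G# is degree 2, and the triad built there (G#-B-D) is diminished, so it is ii°.
The scale of A minor (harmonic minor) is A B C D E F G#; G# is degree 7, and the triad built there (G#-B-D) is diminished, so it is vii°.

ii° in F# minor; vii° in A minor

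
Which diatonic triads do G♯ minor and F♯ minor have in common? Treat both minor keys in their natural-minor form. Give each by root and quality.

C♯m, E

Triads in G♯ minor (natural minor): G♯m (i), A♯dim (ii°), B (III), C♯m (iv), D♯m (v), E (VI), F♯ (VII).
Triads in F♯ minor (natural minor): F♯m (i), G♯dim (ii°), A (III), Bm (iv), C♯m (v), D (VI), E (VII).
Shared triads with their functions: C♯m (iv in G♯ minor, v in F♯ minor); E (VI in G♯ minor, VII in F♯ minor).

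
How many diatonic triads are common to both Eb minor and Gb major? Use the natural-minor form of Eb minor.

Diatonic triads of Eb minor (natural minor): Ebm (i), Fdim (ii°), Gb (III), Abm (iv), Bbm (v), Cb (VI), Db (VII).
Diatonic triads of Gb major: Gb (I), Abm (ii), Bbm (iii), Cb (IV), Db (V), Ebm (vi), Fdim (vii°).
Matching root and quality in both lists: Ebm, Fdim, Gb, Abm, Bbm, Cb, Db.
That gives 7 common triads.

7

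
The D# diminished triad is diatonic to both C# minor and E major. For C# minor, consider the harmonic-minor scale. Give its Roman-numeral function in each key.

ii° in C# minor; vii° in E major

The scale of C# minor (harmonic minor) is C# D# E F# G# A B#; D# is degree 2, and the triad built there (D#-F#-A) is diminished, so it is ii°.
The scale of E major is E F# G# A B C# D#; D# is degree 7, and the triad built there (D#-F#-A) is diminished, so it is vii°.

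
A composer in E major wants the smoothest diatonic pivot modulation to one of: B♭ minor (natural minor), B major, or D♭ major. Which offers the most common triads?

B major

Triads of E major: E (I), F♯m (ii), G♯m (iii), A (IV), B (V), C♯m (vi), D♯dim (vii°).
B♭ minor (natural minor) shares 0: none.
B major shares 4: E, G♯m, B, C♯m.
D♭ major shares 0: none.
The most common triads (4) are shared with B major.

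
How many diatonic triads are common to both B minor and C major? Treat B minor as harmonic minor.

2

Diatonic triads of B minor (harmonic minor): Bm (i), C♯dim (ii°), Daug (III+), Em (iv), F♯ (V), G (VI), A♯dim (vii°).
Diatonic triads of C major: C (I), Dm (ii), Em (iii), F (IV), G (V), Am (vi), Bdim (vii°).
Matching root and quality in both lists: Em, G.
That gives 2 common triads.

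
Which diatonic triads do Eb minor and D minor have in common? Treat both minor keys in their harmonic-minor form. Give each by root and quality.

Bb

Triads in Eb minor (harmonic minor): Eb minor (i), F diminished (ii°), Gb augmented (III+), Ab minor (iv), Bb major (V), Cb major (VI), D diminished (vii°).
Triads in D minor (harmonic minor): D minor (i), E diminished (ii°), F augmented (III+), G minor (iv), A major (V), Bb major (VI), C# diminished (vii°).
Shared triads with their functions: Bb major (V in Eb minor, VI in D minor).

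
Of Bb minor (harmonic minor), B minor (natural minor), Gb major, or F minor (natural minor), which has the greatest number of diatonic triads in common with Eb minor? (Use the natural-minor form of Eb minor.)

Triads of Eb minor (natural minor): Eb minor (i), F diminished (ii°), Gb major (III), Ab minor (iv), Bb minor (v), Cb major (VI), Db major (VII).
Bb minor (harmonic minor) shares 3: Ebm, Gb, Bbm.
B minor (natural minor) shares 0: none.
Gb major shares 7: Ebm, Fdim, Gb, Abm, Bbm, Cb, Db.
F minor (natural minor) shares 2: Bbm, Db.
The most common triads (7) are shared with Gb major.

Gb major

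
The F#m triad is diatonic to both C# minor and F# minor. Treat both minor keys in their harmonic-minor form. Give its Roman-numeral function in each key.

iv in C# minor; i in F# minor

The scale of C# minor (harmonic minor) is C# D# E F# G# A B#; F# is degree 4, and the triad built there (F#-A-C#) is minor, so it is iv.
The scale of F# minor (harmonic minor) is F# G# A B C# D E#; F# is degree 1, and the triad built there (F#-A-C#) is minor, so it is i.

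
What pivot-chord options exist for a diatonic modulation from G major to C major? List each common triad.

G, Am, C, Em

Triads in G major: G (I), Am (ii), Bm (iii), C (IV), D (V), Em (vi), F#dim (vii°).
Triads in C major: C (I), Dm (ii), Em (iii), F (IV), G (V), Am (vi), Bdim (vii°).
Shared triads with their functions: G (I in G major, V in C major); Am (ii in G major, vi in C major); C (IV in G major, I in C major); Em (vi in G major, iii in C major).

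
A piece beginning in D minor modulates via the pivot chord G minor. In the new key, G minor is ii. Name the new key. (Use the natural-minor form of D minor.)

The numeral ii denotes a minor triad on scale degree 2. With G on degree 2, the tonic of the new key is F.
Degree 2 carries a minor triad in major keys, so the destination is F major.
Check: the diatonic triads of F major are F (I), Gm (ii), Am (iii), Bb (IV), C (V), Dm (vi), Edim (vii°) — G minor is indeed ii.

F major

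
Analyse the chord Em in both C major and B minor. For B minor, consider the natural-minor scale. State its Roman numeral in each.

iii in C major; iv in B minor

The scale of C major is C D E F G A B; E is degree 3, and the triad built there (E-G-B) is minor, so it is iii.
The scale of B minor (natural minor) is B C# D E F# G A; E is degree 4, and the triad built there (E-G-B) is minor, so it is iv.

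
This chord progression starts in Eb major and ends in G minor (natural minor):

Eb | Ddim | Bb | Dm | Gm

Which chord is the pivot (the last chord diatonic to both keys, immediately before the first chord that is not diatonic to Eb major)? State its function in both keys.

Chords diatonic to Eb major: Eb, Fm, Gm, Ab, Bb, Cm, Ddim.
Reading the progression, the first chord not in that set is Dm, so the modulation leaves Eb major there.
The chord immediately before Dm is Bb, which is diatonic to both keys: V in Eb major and III in G minor.

Bb — V in Eb major, III in G minor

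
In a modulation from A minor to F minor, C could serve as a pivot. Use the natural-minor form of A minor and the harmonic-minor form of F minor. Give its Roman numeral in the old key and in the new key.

III in A minor; V in F minor

The scale of A minor (natural minor) is A B C D E F G; C is degree 3, and the triad built there (C-E-G) is major, so it is III.
The scale of F minor (harmonic minor) is F G Ab Bb C Db E; C is degree 5, and the triad built there (C-E-G) is major, so it is V.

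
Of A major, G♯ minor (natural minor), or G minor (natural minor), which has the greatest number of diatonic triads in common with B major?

Triads of B major: B major (I), C♯ minor (ii), D♯ minor (iii), E major (IV), F♯ major (V), G♯ minor (vi), A♯ diminished (vii°).
A major shares 2: C♯m, E.
G♯ minor (natural minor) shares 7: B, C♯m, D♯m, E, F♯, G♯m, A♯dim.
G minor (natural minor) shares 0: none.
The most common triads (7) are shared with G♯ minor.

G♯ minor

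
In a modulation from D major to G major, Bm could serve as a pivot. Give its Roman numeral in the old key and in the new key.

vi in D major; iii in G major

The scale of D major is D E F# G A B C#; B is degree 6, and the triad built there (B-D-F#) is minor, so it is vi.
The scale of G major is G A B C D E F#; B is degree 3, and the triad built there (B-D-F#) is minor, so it is iii.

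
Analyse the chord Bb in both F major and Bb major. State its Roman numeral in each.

The scale of F major is F G A Bb C D E; Bb is degree 4, and the triad built there (Bb-D-F) is major, so it is IV.
The scale of Bb major is Bb C D Eb F G A; Bb is degree 1, and the triad built there (Bb-D-F) is major, so it is I.

IV in F major; I in Bb major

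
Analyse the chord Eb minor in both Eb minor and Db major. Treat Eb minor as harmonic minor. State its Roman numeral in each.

The scale of Eb minor (harmonic minor) is Eb F Gb Ab Bb Cb D; Eb is degree 1, and the triad built there (Eb-Gb-Bb) is minor, so it is i.
The scale of Db major is Db Eb F Gb Ab Bb C; Eb is degree 2, and the triad built there (Eb-Gb-Bb) is minor, so it is ii.

i in Eb minor; ii in Db major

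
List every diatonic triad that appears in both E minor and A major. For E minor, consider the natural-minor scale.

Bm, D

Triads in E minor (natural minor): E minor (i), F# diminished (ii°), G major (III), A minor (iv), B minor (v), C major (VI), D major (VII).
Triads in A major: A major (I), B minor (ii), C# minor (iii), D major (IV), E major (V), F# minor (vi), G# diminished (vii°).
Shared triads with their functions: B minor (v in E minor, ii in A major); D major (VII in E minor, IV in A major).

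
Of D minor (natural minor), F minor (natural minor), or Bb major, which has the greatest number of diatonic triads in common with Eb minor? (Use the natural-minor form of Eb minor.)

Triads of Eb minor (natural minor): Ebm (i), Fdim (ii°), Gb (III), Abm (iv), Bbm (v), Cb (VI), Db (VII).
D minor (natural minor) shares 0: none.
F minor (natural minor) shares 2: Bbm, Db.
Bb major shares 0: none.
The most common triads (2) are shared with F minor.

F minor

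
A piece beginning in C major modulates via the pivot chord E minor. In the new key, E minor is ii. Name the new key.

D major

The numeral ii denotes a minor triad on scale degree 2. With E on degree 2, the tonic of the new key is D.
Degree 2 carries a minor triad in major keys, so the destination is D major.
Check: the diatonic triads of D major are D (I), Em (ii), F♯m (iii), G (IV), A (V), Bm (vi), C♯dim (vii°) — E minor is indeed ii.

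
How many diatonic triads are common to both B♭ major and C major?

Diatonic triads of B♭ major: B♭ (I), Cm (ii), Dm (iii), E♭ (IV), F (V), Gm (vi), Adim (vii°).
Diatonic triads of C major: C (I), Dm (ii), Em (iii), F (IV), G (V), Am (vi), Bdim (vii°).
Matching root and quality in both lists: Dm, F.
That gives 2 common triads.

2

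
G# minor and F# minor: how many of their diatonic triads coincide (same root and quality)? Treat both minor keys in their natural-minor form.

Diatonic triads of G# minor (natural minor): G# minor (i), A# diminished (ii°), B major (III), C# minor (iv), D# minor (v), E major (VI), F# major (VII).
Diatonic triads of F# minor (natural minor): F# minor (i), G# diminished (ii°), A major (III), B minor (iv), C# minor (v), D major (VI), E major (VII).
Matching root and quality in both lists: C# minor, E major.
That gives 2 common triads.

2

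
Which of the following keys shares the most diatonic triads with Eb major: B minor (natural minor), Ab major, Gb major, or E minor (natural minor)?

Triads of Eb major: Eb (I), Fm (ii), Gm (iii), Ab (IV), Bb (V), Cm (vi), Ddim (vii°).
B minor (natural minor) shares 0: none.
Ab major shares 4: Eb, Fm, Ab, Cm.
Gb major shares 0: none.
E minor (natural minor) shares 0: none.
The most common triads (4) are shared with Ab major.

Ab major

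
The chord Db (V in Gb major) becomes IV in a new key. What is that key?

The numeral IV denotes a major triad on scale degree 4. With Db on degree 4, the tonic of the new key is Ab.
Degree 4 carries a major triad in major keys, so the destination is Ab major.
Check: the diatonic triads of Ab major are Ab (I), Bbm (ii), Cm (iii), Db (IV), Eb (V), Fm (vi), Gdim (vii°) — Db is indeed IV.

Ab major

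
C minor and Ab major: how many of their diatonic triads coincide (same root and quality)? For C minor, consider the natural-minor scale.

4

Diatonic triads of C minor (natural minor): Cm (i), Ddim (ii°), Eb (III), Fm (iv), Gm (v), Ab (VI), Bb (VII).
Diatonic triads of Ab major: Ab (I), Bbm (ii), Cm (iii), Db (IV), Eb (V), Fm (vi), Gdim (vii°).
Matching root and quality in both lists: Cm, Eb, Fm, Ab.
That gives 4 common triads.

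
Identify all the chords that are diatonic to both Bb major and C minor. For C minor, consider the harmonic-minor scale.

Cm

Triads in Bb major: Bb major (I), C minor (ii), D minor (iii), Eb major (IV), F major (V), G minor (vi), A diminished (vii°).
Triads in C minor (harmonic minor): C minor (i), D diminished (ii°), Eb augmented (III+), F minor (iv), G major (V), Ab major (VI), B diminished (vii°).
Shared triads with their functions: C minor (ii in Bb major, i in C minor).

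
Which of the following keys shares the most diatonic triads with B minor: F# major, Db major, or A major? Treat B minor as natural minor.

A major

Triads of B minor (natural minor): B minor (i), C# diminished (ii°), D major (III), E minor (iv), F# minor (v), G major (VI), A major (VII).
F# major shares 0: none.
Db major shares 0: none.
A major shares 4: Bm, D, F#m, A.
The most common triads (4) are shared with A major.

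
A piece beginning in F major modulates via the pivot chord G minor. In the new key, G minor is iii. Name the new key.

E♭ major

The numeral iii denotes a minor triad on scale degree 3. With G on degree 3, the tonic of the new key is E♭.
Degree 3 carries a minor triad in major keys, so the destination is E♭ major.
Check: the diatonic triads of E♭ major are E♭ (I), Fm (ii), Gm (iii), A♭ (IV), B♭ (V), Cm (vi), Ddim (vii°) — G minor is indeed iii.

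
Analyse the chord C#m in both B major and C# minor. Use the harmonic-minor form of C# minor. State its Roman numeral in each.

ii in B major; i in C# minor

The scale of B major is B C# D# E F# G# A#; C# is degree 2, and the triad built there (C#-E-G#) is minor, so it is ii.
The scale of C# minor (harmonic minor) is C# D# E F# G# A B#; C# is degree 1, and the triad built there (C#-E-G#) is minor, so it is i.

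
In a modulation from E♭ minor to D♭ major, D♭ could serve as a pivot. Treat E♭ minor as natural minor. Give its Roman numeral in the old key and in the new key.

The scale of E♭ minor (natural minor) is E♭ F G♭ A♭ B♭ C♭ D♭; D♭ is degree 7, and the triad built there (D♭-F-A♭) is major, so it is VII.
The scale of D♭ major is D♭ E♭ F G♭ A♭ B♭ C; D♭ is degree 1, and the triad built there (D♭-F-A♭) is major, so it is I.

VII in E♭ minor; I in D♭ major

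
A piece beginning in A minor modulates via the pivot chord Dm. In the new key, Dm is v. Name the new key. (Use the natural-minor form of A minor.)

The numeral v denotes a minor triad on scale degree 5. With D on degree 5, the tonic of the new key is G.
Degree 5 carries a minor triad in natural-minor keys, so the destination is G minor.
Check: the diatonic triads of G minor (natural minor) are Gm (i), Adim (ii°), Bb (III), Cm (iv), Dm (v), Eb (VI), F (VII) — Dm is indeed v.

G minor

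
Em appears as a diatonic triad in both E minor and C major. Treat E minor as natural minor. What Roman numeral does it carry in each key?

i in E minor; iii in C major

The scale of E minor (natural minor) is E F# G A B C D; E is degree 1, and the triad built there (E-G-B) is minor, so it is i.
The scale of C major is C D E F G A B; E is degree 3, and the triad built there (E-G-B) is minor, so it is iii.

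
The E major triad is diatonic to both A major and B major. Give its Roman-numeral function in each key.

The scale of A major is A B C♯ D E F♯ G♯; E is degree 5, and the triad built there (E-G♯-B) is major, so it is V.
The scale of B major is B C♯ D♯ E F♯ G♯ A♯; E is degree 4, and the triad built there (E-G♯-B) is major, so it is IV.

V in A major; IV in B major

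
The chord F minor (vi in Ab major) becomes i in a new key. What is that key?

The numeral i denotes a minor triad on scale degree 1. With F on degree 1, the tonic of the new key is F.
Degree 1 carries a minor triad in minor keys, so the destination is F minor.
Check: the diatonic triads of F minor (natural minor) are Fm (i), Gdim (ii°), Ab (III), Bbm (iv), Cm (v), Db (VI), Eb (VII) — F minor is indeed i.

F minor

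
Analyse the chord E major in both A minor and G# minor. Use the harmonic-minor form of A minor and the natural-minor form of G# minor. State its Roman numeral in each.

The scale of A minor (harmonic minor) is A B C D E F G#; E is degree 5, and the triad built there (E-G#-B) is major, so it is V.
The scale of G# minor (natural minor) is G# A# B C# D# E F#; E is degree 6, and the triad built there (E-G#-B) is major, so it is VI.

V in A minor; VI in G# minor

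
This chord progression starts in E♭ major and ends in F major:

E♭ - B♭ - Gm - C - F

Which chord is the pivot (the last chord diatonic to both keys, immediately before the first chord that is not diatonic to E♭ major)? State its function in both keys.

Chords diatonic to E♭ major: E♭, Fm, Gm, A♭, B♭, Cm, Ddim.
Reading the progression, the first chord not in that set is C, so the modulation leaves E♭ major there.
The chord immediately before C is Gm, which is diatonic to both keys: iii in E♭ major and ii in F major.

Gm — iii in E♭ major, ii in F major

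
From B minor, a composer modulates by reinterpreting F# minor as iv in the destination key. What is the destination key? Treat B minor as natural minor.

The numeral iv denotes a minor triad on scale degree 4. With F# on degree 4, the tonic of the new key is C#.
Degree 4 carries a minor triad in minor keys, so the destination is C# minor.
Check: the diatonic triads of C# minor (natural minor) are C#m (i), D#dim (ii°), E (III), F#m (iv), G#m (v), A (VI), B (VII) — F# minor is indeed iv.

C# minor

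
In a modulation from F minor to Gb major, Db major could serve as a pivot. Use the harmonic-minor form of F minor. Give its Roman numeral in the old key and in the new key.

The scale of F minor (harmonic minor) is F G Ab Bb C Db E; Db is degree 6, and the triad built there (Db-F-Ab) is major, so it is VI.
The scale of Gb major is Gb Ab Bb Cb Db Eb F; Db is degree 5, and the triad built there (Db-F-Ab) is major, so it is V.

VI in F minor; V in Gb major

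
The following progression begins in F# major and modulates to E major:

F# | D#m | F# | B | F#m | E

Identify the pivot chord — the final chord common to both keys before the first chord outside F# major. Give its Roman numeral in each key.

Chords diatonic to F# major: F#, G#m, A#m, B, C#, D#m, E#dim.
Reading the progression, the first chord not in that set is F#m, so the modulation leaves F# major there.
The chord immediately before F#m is B, which is diatonic to both keys: IV in F# major and V in E major.

B — IV in F# major, V in E major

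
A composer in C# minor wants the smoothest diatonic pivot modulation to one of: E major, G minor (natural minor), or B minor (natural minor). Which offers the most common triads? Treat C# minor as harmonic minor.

Triads of C# minor (harmonic minor): C# minor (i), D# diminished (ii°), E augmented (III+), F# minor (iv), G# major (V), A major (VI), B# diminished (vii°).
E major shares 4: C#m, D#dim, F#m, A.
G minor (natural minor) shares 0: none.
B minor (natural minor) shares 2: F#m, A.
The most common triads (4) are shared with E major.

E major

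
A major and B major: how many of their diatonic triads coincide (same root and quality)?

Diatonic triads of A major: A (I), Bm (ii), C#m (iii), D (IV), E (V), F#m (vi), G#dim (vii°).
Diatonic triads of B major: B (I), C#m (ii), D#m (iii), E (IV), F# (V), G#m (vi), A#dim (vii°).
Matching root and quality in both lists: C#m, E.
That gives 2 common triads.

2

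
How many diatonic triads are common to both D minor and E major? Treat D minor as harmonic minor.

Diatonic triads of D minor (harmonic minor): Dm (i), Edim (ii°), Faug (III+), Gm (iv), A (V), Bb (VI), C#dim (vii°).
Diatonic triads of E major: E (I), F#m (ii), G#m (iii), A (IV), B (V), C#m (vi), D#dim (vii°).
Matching root and quality in both lists: A.
That gives 1 common triad.

1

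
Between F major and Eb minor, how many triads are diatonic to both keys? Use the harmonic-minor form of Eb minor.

1

Diatonic triads of F major: F major (I), G minor (ii), A minor (iii), Bb major (IV), C major (V), D minor (vi), E diminished (vii°).
Diatonic triads of Eb minor (harmonic minor): Eb minor (i), F diminished (ii°), Gb augmented (III+), Ab minor (iv), Bb major (V), Cb major (VI), D diminished (vii°).
Matching root and quality in both lists: Bb major.
That gives 1 common triad.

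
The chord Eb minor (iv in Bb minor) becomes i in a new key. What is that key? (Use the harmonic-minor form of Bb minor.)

The numeral i denotes a minor triad on scale degree 1. With Eb on degree 1, the tonic of the new key is Eb.
Degree 1 carries a minor triad in minor keys, so the destination is Eb minor.
Check: the diatonic triads of Eb minor (natural minor) are Ebm (i), Fdim (ii°), Gb (III), Abm (iv), Bbm (v), Cb (VI), Db (VII) — Eb minor is indeed i.

Eb minor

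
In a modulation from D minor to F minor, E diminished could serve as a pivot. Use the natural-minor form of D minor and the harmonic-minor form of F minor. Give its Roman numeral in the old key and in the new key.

ii° in D minor; vii° in F minor

The scale of D minor (natural minor) is D E F G A Bb C; E is degree 2, and the triad built there (E-G-Bb) is diminished, so it is ii°.
The scale of F minor (harmonic minor) is F G Ab Bb C Db E; E is degree 7, and the triad built there (E-G-Bb) is diminished, so it is vii°.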